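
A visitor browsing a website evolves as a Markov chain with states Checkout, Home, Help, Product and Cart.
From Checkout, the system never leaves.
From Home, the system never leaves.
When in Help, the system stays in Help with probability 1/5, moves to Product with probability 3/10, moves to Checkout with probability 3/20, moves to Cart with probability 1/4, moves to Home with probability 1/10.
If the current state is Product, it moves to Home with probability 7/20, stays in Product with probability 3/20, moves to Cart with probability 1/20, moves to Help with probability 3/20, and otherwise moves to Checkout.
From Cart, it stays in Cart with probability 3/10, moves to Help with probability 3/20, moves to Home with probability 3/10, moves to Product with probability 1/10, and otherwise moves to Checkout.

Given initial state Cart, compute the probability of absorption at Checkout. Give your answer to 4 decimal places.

0.3828

Let h(s) be the probability of absorption at Checkout starting from transient state s. Then h(Checkout) = 1 and h(Home) = 0. By first-step analysis:
h(Help) = 0.15·1 + 0.1·0 + 0.2·h(Help) + 0.3·h(Product) + 0.25·h(Cart)
h(Product) = 0.3·1 + 0.35·0 + 0.15·h(Help) + 0.15·h(Product) + 0.05·h(Cart)
h(Cart) = 0.15·1 + 0.3·0 + 0.15·h(Help) + 0.1·h(Product) + 0.3·h(Cart)
Solving: h(Help) = 0.4797, h(Product) = 0.4601, h(Cart) = 0.3828.
Starting from Cart, the probability is 0.3828.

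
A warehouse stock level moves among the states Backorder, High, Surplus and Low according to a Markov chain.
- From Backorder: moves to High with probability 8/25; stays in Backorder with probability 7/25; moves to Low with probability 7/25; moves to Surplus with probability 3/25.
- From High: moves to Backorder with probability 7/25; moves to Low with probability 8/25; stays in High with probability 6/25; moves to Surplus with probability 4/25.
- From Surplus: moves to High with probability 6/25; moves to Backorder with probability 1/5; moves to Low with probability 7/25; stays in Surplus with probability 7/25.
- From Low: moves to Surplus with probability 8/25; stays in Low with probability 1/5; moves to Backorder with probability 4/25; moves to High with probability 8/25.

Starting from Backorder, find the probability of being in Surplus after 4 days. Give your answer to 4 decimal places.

Propagate the distribution vector 4 days from Backorder.
After 0 days: (1.0000, 0.0000, 0.0000, 0.0000)
After 1 day: (0.2800, 0.3200, 0.1200, 0.2800)
After 2 days: (0.2368, 0.2848, 0.2080, 0.2704)
After 3 days: (0.2309, 0.2806, 0.2188, 0.2698)
After 4 days: (0.2301, 0.2801, 0.2202, 0.2696)
P(in Surplus after 4 days) = 0.2202

0.2202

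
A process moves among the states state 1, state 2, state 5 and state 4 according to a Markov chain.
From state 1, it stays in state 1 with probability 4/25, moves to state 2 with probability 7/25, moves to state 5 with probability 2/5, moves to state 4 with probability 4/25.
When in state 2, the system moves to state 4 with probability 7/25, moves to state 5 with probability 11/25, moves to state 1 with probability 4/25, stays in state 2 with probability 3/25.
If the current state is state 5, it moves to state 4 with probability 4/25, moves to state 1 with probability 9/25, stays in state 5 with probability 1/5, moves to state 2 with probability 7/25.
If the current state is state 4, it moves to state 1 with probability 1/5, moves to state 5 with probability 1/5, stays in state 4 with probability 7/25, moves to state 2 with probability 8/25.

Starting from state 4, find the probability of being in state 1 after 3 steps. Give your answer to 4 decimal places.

0.2326

Propagate the distribution vector 3 steps from state 4.
After 0 steps: (0.0000, 0.0000, 0.0000, 1.0000)
After 1 step: (0.2000, 0.3200, 0.2000, 0.2800)
After 2 steps: (0.2112, 0.2400, 0.3168, 0.2320)
After 3 steps: (0.2326, 0.2509, 0.2998, 0.2166)
P(in state 1 after 3 steps) = 0.2326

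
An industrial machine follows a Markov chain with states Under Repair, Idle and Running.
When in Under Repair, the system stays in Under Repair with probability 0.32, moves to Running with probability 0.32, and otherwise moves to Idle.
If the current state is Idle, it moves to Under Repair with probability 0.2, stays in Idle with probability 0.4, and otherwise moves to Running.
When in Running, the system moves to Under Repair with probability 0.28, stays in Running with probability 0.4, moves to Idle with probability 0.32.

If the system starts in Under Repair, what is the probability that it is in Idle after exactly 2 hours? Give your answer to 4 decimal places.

0.3616

Sum over the intermediate state after 1 hour:
P = P(Under Repair→Under Repair)·P(Under Repair→Idle) + P(Under Repair→Idle)·P(Idle→Idle) + P(Under Repair→Running)·P(Running→Idle)
  = 0.32×0.36 + 0.36×0.4 + 0.32×0.32
  = 0.1152 + 0.1440 + 0.1024 = 0.3616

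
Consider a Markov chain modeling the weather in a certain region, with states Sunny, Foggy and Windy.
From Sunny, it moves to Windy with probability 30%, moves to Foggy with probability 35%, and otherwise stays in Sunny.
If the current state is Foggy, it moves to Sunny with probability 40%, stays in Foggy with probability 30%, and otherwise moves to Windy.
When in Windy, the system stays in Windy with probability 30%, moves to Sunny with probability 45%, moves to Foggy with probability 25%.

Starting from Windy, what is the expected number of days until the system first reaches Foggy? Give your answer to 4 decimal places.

Let t(s) be the expected number of days to first reach Foggy from state s, with t(Foggy) = 0. Conditioning on the first day:
t(Sunny) = 1 + 0.35·t(Sunny) + 0.3·t(Windy)
t(Windy) = 1 + 0.45·t(Sunny) + 0.3·t(Windy)
Solving: t(Sunny) = 3.1250, t(Windy) = 3.4375.
Expected days from Windy to Foggy: 3.4375.

3.4375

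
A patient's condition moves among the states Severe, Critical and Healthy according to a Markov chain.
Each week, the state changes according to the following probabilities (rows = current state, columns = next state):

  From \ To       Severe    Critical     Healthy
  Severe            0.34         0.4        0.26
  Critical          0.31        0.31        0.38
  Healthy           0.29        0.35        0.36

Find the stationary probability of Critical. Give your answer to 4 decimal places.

0.3516

Let the stationary distribution be π with π = πP and π_1 + π_2 + π_3 = 1.
π_1 = 0.34·π_1 + 0.31·π_2 + 0.29·π_3
π_2 = 0.4·π_1 + 0.31·π_2 + 0.35·π_3
Solving with the normalization constraint gives π = (0.3127, 0.3516, 0.3358).
So the stationary probability of Critical is 0.3516.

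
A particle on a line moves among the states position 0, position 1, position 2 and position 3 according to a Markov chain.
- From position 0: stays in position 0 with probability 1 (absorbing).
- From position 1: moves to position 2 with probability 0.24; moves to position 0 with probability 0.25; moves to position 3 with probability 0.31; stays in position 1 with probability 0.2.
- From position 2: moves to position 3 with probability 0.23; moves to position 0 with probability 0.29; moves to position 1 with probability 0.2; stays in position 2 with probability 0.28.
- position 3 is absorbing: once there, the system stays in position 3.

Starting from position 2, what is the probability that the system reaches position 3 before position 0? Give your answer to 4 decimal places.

Let h(s) be the probability of absorption at position 3 starting from transient state s. Then h(position 3) = 1 and h(position 0) = 0. By first-step analysis:
h(position 1) = 0.25·0 + 0.2·h(position 1) + 0.24·h(position 2) + 0.31·1
h(position 2) = 0.29·0 + 0.2·h(position 1) + 0.28·h(position 2) + 0.23·1
Solving: h(position 1) = 0.5273, h(position 2) = 0.4659.
Starting from position 2, the probability is 0.4659.

0.4659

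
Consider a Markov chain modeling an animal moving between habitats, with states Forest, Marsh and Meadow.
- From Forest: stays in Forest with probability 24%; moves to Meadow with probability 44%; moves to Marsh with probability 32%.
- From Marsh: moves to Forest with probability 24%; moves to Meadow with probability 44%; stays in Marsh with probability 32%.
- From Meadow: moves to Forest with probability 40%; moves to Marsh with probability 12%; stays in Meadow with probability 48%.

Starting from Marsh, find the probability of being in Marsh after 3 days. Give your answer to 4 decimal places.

Propagate the distribution vector 3 days from Marsh.
After 0 days: (0.0000, 1.0000, 0.0000)
After 1 day: (0.2400, 0.3200, 0.4400)
After 2 days: (0.3104, 0.2320, 0.4576)
After 3 days: (0.3132, 0.2285, 0.4583)
P(in Marsh after 3 days) = 0.2285

0.2285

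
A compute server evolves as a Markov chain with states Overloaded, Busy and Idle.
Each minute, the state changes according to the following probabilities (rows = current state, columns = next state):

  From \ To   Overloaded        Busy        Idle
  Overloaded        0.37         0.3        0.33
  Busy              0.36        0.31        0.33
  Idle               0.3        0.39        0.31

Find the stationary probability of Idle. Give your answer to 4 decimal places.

0.3235

Let the stationary distribution be π with π = πP and π_1 + π_2 + π_3 = 1.
π_1 = 0.37·π_1 + 0.36·π_2 + 0.3·π_3
π_2 = 0.3·π_1 + 0.31·π_2 + 0.39·π_3
Solving with the normalization constraint gives π = (0.3440, 0.3324, 0.3235).
So the stationary probability of Idle is 0.3235.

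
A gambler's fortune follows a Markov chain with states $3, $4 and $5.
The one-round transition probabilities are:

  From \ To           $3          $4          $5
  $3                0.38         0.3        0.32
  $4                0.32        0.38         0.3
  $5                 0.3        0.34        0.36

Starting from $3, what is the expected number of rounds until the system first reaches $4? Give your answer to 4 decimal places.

Let t(s) be the expected number of rounds to first reach $4 from state s, with t($4) = 0. Conditioning on the first round:
t($3) = 1 + 0.38·t($3) + 0.32·t($5)
t($5) = 1 + 0.3·t($3) + 0.36·t($5)
Solving: t($3) = 3.1915, t($5) = 3.0585.
Expected rounds from $3 to $4: 3.1915.

3.1915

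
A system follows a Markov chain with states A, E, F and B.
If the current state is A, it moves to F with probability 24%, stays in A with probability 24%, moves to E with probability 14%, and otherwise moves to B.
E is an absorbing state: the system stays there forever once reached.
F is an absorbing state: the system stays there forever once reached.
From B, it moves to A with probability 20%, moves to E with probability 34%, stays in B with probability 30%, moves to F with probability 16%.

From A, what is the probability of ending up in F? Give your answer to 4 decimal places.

0.5018

Let h(s) be the probability of absorption at F starting from transient state s. Then h(F) = 1 and h(E) = 0. By first-step analysis:
h(A) = 0.24·h(A) + 0.14·0 + 0.24·1 + 0.38·h(B)
h(B) = 0.2·h(A) + 0.34·0 + 0.16·1 + 0.3·h(B)
Solving: h(A) = 0.5018, h(B) = 0.3719.
Starting from A, the probability is 0.5018.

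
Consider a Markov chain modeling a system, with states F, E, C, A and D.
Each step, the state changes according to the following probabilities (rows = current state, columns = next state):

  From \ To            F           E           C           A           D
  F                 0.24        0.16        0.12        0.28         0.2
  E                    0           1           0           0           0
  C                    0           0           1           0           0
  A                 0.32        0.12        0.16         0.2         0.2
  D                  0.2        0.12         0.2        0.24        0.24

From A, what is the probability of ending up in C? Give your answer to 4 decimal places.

0.5459

Let h(s) be the probability of absorption at C starting from transient state s. Then h(C) = 1 and h(E) = 0. By first-step analysis:
h(F) = 0.24·h(F) + 0.16·0 + 0.12·1 + 0.28·h(A) + 0.2·h(D)
h(A) = 0.32·h(F) + 0.12·0 + 0.16·1 + 0.2·h(A) + 0.2·h(D)
h(D) = 0.2·h(F) + 0.12·0 + 0.2·1 + 0.24·h(A) + 0.24·h(D)
Solving: h(F) = 0.5089, h(A) = 0.5459, h(D) = 0.5695.
Starting from A, the probability is 0.5459.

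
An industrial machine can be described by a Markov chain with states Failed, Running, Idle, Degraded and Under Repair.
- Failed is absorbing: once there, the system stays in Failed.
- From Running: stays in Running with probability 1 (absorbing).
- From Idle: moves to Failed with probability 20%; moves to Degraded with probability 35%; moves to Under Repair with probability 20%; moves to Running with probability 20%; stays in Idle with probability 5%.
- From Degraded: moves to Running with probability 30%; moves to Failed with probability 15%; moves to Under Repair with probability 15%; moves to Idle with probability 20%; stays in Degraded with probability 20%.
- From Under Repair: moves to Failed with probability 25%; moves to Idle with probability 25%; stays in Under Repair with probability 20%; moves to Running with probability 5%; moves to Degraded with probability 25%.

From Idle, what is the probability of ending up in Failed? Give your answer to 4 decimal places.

Let h(s) be the probability of absorption at Failed starting from transient state s. Then h(Failed) = 1 and h(Running) = 0. By first-step analysis:
h(Idle) = 0.2·1 + 0.2·0 + 0.05·h(Idle) + 0.35·h(Degraded) + 0.2·h(Under Repair)
h(Degraded) = 0.15·1 + 0.3·0 + 0.2·h(Idle) + 0.2·h(Degraded) + 0.15·h(Under Repair)
h(Under Repair) = 0.25·1 + 0.05·0 + 0.25·h(Idle) + 0.25·h(Degraded) + 0.2·h(Under Repair)
Solving: h(Idle) = 0.4923, h(Degraded) = 0.4228, h(Under Repair) = 0.5985.
Starting from Idle, the probability is 0.4923.

0.4923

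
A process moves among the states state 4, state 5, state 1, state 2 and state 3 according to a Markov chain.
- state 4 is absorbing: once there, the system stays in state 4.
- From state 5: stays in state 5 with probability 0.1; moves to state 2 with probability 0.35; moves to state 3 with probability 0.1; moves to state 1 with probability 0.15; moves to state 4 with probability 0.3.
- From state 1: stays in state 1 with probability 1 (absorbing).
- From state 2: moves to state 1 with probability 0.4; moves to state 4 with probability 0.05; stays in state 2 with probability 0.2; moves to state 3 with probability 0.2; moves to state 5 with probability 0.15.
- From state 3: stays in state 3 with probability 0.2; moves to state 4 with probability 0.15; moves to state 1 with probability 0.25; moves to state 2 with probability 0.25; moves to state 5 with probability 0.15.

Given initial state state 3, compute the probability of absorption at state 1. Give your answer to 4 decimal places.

0.6515

Let h(s) be the probability of absorption at state 1 starting from transient state s. Then h(state 1) = 1 and h(state 4) = 0. By first-step analysis:
h(state 5) = 0.3·0 + 0.1·h(state 5) + 0.15·1 + 0.35·h(state 2) + 0.1·h(state 3)
h(state 2) = 0.05·0 + 0.15·h(state 5) + 0.4·1 + 0.2·h(state 2) + 0.2·h(state 3)
h(state 3) = 0.15·0 + 0.15·h(state 5) + 0.25·1 + 0.25·h(state 2) + 0.2·h(state 3)
Solving: h(state 5) = 0.5359, h(state 2) = 0.7634, h(state 3) = 0.6515.
Starting from state 3, the probability is 0.6515.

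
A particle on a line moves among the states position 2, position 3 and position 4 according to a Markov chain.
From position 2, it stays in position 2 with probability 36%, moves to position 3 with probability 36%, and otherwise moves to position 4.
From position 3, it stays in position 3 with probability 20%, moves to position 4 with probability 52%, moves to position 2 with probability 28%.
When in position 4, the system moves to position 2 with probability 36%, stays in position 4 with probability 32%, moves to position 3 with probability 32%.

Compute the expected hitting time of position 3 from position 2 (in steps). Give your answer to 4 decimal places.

2.8708

Let t(s) be the expected number of steps to first reach position 3 from state s, with t(position 3) = 0. Conditioning on the first step:
t(position 2) = 1 + 0.36·t(position 2) + 0.28·t(position 4)
t(position 4) = 1 + 0.36·t(position 2) + 0.32·t(position 4)
Solving: t(position 2) = 2.8708, t(position 4) = 2.9904.
Expected steps from position 2 to position 3: 2.8708.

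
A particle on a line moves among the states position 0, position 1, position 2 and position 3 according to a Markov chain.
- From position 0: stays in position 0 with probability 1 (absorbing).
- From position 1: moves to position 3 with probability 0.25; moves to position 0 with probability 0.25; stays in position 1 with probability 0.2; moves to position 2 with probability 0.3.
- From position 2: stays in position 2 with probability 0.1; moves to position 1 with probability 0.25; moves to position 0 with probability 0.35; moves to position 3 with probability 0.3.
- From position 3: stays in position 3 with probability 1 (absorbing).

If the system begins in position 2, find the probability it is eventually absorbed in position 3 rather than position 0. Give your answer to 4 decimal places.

0.4690

Let h(s) be the probability of absorption at position 3 starting from transient state s. Then h(position 3) = 1 and h(position 0) = 0. By first-step analysis:
h(position 1) = 0.25·0 + 0.2·h(position 1) + 0.3·h(position 2) + 0.25·1
h(position 2) = 0.35·0 + 0.25·h(position 1) + 0.1·h(position 2) + 0.3·1
Solving: h(position 1) = 0.4884, h(position 2) = 0.4690.
Starting from position 2, the probability is 0.4690.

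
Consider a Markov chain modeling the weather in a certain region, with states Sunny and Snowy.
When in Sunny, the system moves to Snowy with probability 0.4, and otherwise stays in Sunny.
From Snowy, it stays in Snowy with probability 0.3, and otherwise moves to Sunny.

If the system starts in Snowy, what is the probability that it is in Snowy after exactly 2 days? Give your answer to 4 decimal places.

Sum over the intermediate state after 1 day:
P = P(Snowy→Sunny)·P(Sunny→Snowy) + P(Snowy→Snowy)·P(Snowy→Snowy)
  = 0.7×0.4 + 0.3×0.3
  = 0.2800 + 0.0900 = 0.3700

0.3700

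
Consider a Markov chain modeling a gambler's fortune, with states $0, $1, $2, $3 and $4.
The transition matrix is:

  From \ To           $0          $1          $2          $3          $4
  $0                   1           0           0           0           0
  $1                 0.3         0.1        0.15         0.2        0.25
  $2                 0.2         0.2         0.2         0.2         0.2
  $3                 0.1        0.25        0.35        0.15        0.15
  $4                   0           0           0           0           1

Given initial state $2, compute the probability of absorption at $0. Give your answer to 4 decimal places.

0.5000

Let h(s) be the probability of absorption at $0 starting from transient state s. Then h($0) = 1 and h($4) = 0. By first-step analysis:
h($1) = 0.3·1 + 0.1·h($1) + 0.15·h($2) + 0.2·h($3) + 0.25·0
h($2) = 0.2·1 + 0.2·h($1) + 0.2·h($2) + 0.2·h($3) + 0.2·0
h($3) = 0.1·1 + 0.25·h($1) + 0.35·h($2) + 0.15·h($3) + 0.15·0
Solving: h($1) = 0.5227, h($2) = 0.5000, h($3) = 0.4773.
Starting from $2, the probability is 0.5000.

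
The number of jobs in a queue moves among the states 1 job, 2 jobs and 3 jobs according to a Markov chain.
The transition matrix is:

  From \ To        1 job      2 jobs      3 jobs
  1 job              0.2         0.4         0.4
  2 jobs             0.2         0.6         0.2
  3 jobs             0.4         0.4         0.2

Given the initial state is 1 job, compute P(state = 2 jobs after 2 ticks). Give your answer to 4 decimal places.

0.4800

Sum over the intermediate state after 1 tick:
P = P(1 job→1 job)·P(1 job→2 jobs) + P(1 job→2 jobs)·P(2 jobs→2 jobs) + P(1 job→3 jobs)·P(3 jobs→2 jobs)
  = 0.2×0.4 + 0.4×0.6 + 0.4×0.4
  = 0.0800 + 0.2400 + 0.1600 = 0.4800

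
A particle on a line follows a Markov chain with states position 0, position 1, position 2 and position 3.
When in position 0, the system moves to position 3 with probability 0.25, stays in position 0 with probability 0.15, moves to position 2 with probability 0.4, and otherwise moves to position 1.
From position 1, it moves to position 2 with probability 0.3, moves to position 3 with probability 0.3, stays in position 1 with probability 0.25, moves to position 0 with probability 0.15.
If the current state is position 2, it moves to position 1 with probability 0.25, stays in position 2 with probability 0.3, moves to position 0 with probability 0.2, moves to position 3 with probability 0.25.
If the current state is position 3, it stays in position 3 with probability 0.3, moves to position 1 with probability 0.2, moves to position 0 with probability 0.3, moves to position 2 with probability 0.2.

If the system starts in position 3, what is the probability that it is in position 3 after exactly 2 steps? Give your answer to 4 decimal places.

0.2750

Propagate the distribution vector 2 steps from position 3.
After 0 steps: (0.0000, 0.0000, 0.0000, 1.0000)
After 1 step: (0.3000, 0.2000, 0.2000, 0.3000)
After 2 steps: (0.2050, 0.2200, 0.3000, 0.2750)
P(in position 3 after 2 steps) = 0.2750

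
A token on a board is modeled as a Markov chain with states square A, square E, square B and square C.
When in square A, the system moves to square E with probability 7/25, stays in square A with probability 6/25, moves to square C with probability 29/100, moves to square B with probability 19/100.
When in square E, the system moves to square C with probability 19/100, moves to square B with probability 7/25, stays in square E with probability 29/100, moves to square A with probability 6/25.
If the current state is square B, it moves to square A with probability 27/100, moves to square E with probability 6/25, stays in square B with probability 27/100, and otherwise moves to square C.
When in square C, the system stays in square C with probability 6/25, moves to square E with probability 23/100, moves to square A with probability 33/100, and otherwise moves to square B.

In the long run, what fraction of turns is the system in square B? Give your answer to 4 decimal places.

0.2347

Let the stationary distribution be π with π = πP and π_1 + π_2 + π_3 + π_4 = 1.
π_1 = 0.24·π_1 + 0.24·π_2 + 0.27·π_3 + 0.33·π_4
π_2 = 0.28·π_1 + 0.29·π_2 + 0.24·π_3 + 0.23·π_4
π_3 = 0.19·π_1 + 0.28·π_2 + 0.27·π_3 + 0.2·π_4
Solving with the normalization constraint gives π = (0.2682, 0.2614, 0.2347, 0.2356).
So the stationary probability of square B is 0.2347.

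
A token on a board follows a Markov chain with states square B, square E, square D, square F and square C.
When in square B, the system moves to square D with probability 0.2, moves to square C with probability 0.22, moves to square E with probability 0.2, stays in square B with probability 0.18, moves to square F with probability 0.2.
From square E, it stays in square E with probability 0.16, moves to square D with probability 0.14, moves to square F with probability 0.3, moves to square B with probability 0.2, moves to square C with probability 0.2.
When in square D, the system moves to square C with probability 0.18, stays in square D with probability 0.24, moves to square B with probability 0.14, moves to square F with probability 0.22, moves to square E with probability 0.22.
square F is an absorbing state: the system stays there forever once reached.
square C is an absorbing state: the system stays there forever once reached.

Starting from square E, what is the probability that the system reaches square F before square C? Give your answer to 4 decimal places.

0.5722

Let h(s) be the probability of absorption at square F starting from transient state s. Then h(square F) = 1 and h(square C) = 0. By first-step analysis:
h(square B) = 0.18·h(square B) + 0.2·h(square E) + 0.2·h(square D) + 0.2·1 + 0.22·0
h(square E) = 0.2·h(square B) + 0.16·h(square E) + 0.14·h(square D) + 0.3·1 + 0.2·0
h(square D) = 0.14·h(square B) + 0.22·h(square E) + 0.24·h(square D) + 0.22·1 + 0.18·0
Solving: h(square B) = 0.5177, h(square E) = 0.5722, h(square D) = 0.5505.
Starting from square E, the probability is 0.5722.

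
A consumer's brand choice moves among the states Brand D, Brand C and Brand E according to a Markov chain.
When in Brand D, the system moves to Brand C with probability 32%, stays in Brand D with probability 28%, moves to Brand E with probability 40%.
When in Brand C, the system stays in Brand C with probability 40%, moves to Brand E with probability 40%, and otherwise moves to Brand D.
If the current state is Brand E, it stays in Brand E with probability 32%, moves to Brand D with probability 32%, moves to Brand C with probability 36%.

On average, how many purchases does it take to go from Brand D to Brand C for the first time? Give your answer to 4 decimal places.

2.9867

Let t(s) be the expected number of purchases to first reach Brand C from state s, with t(Brand C) = 0. Conditioning on the first purchase:
t(Brand D) = 1 + 0.28·t(Brand D) + 0.4·t(Brand E)
t(Brand E) = 1 + 0.32·t(Brand D) + 0.32·t(Brand E)
Solving: t(Brand D) = 2.9867, t(Brand E) = 2.8761.
Expected purchases from Brand D to Brand C: 2.9867.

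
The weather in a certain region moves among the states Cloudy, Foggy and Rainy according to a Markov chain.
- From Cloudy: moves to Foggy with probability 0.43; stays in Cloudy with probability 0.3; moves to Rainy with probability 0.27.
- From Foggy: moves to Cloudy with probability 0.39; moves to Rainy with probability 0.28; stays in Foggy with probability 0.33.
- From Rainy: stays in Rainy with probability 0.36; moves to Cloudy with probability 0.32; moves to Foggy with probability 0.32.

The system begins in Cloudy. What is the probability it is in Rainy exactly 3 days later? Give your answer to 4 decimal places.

0.3004

Propagate the distribution vector 3 days from Cloudy.
After 0 days: (1.0000, 0.0000, 0.0000)
After 1 day: (0.3000, 0.4300, 0.2700)
After 2 days: (0.3441, 0.3573, 0.2986)
After 3 days: (0.3381, 0.3614, 0.3004)
P(in Rainy after 3 days) = 0.3004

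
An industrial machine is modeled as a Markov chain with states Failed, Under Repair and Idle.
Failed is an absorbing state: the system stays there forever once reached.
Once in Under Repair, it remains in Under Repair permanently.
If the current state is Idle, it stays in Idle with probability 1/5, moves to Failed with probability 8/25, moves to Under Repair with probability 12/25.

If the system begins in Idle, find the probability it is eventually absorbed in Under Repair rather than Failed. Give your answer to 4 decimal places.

Let h(s) be the probability of absorption at Under Repair starting from transient state s. Then h(Under Repair) = 1 and h(Failed) = 0. By first-step analysis:
h(Idle) = 0.32·0 + 0.48·1 + 0.2·h(Idle)
Solving: h(Idle) = 0.6000.
Starting from Idle, the probability is 0.6000.

0.6000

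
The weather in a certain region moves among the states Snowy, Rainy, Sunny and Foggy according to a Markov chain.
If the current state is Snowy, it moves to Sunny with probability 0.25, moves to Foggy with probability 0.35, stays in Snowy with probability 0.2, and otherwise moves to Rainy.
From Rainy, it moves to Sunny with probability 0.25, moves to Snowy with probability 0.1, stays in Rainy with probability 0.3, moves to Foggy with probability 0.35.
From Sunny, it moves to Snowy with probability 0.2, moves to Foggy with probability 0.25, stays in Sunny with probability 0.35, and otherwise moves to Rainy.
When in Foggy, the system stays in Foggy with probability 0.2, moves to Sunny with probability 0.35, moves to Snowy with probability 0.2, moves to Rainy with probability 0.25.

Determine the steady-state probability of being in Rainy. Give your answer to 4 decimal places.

Let the stationary distribution be π with π = πP and π_1 + π_2 + π_3 + π_4 = 1.
π_1 = 0.2·π_1 + 0.1·π_2 + 0.2·π_3 + 0.2·π_4
π_2 = 0.2·π_1 + 0.3·π_2 + 0.2·π_3 + 0.25·π_4
π_3 = 0.25·π_1 + 0.25·π_2 + 0.35·π_3 + 0.35·π_4
Solving with the normalization constraint gives π = (0.1762, 0.2376, 0.3086, 0.2775).
So the stationary probability of Rainy is 0.2376.

0.2376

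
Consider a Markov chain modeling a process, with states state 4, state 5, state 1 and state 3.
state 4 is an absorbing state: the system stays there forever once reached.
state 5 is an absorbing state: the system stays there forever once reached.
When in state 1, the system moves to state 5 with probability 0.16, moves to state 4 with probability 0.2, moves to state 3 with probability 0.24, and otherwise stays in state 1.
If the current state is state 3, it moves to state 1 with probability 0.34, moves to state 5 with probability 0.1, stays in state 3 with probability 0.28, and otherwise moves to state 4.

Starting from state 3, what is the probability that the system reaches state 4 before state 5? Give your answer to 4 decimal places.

0.6735

Let h(s) be the probability of absorption at state 4 starting from transient state s. Then h(state 4) = 1 and h(state 5) = 0. By first-step analysis:
h(state 1) = 0.2·1 + 0.16·0 + 0.4·h(state 1) + 0.24·h(state 3)
h(state 3) = 0.28·1 + 0.1·0 + 0.34·h(state 1) + 0.28·h(state 3)
Solving: h(state 1) = 0.6027, h(state 3) = 0.6735.
Starting from state 3, the probability is 0.6735.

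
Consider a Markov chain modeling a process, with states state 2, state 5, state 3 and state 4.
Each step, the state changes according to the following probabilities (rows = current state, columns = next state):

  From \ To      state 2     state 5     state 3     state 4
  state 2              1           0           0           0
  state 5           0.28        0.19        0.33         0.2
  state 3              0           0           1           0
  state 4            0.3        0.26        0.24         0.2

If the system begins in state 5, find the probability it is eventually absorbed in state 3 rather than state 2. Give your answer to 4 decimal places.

0.5235

Let h(s) be the probability of absorption at state 3 starting from transient state s. Then h(state 3) = 1 and h(state 2) = 0. By first-step analysis:
h(state 5) = 0.28·0 + 0.19·h(state 5) + 0.33·1 + 0.2·h(state 4)
h(state 4) = 0.3·0 + 0.26·h(state 5) + 0.24·1 + 0.2·h(state 4)
Solving: h(state 5) = 0.5235, h(state 4) = 0.4701.
Starting from state 5, the probability is 0.5235.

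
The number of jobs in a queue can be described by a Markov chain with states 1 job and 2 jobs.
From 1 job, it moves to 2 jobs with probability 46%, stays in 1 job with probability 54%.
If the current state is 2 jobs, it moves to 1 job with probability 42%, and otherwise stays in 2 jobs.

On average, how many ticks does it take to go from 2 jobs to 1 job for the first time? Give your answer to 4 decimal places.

2.3810

Let t(s) be the expected number of ticks to first reach 1 job from state s, with t(1 job) = 0. Conditioning on the first tick:
t(2 jobs) = 1 + 0.58·t(2 jobs)
Solving: t(2 jobs) = 2.3810.
Expected ticks from 2 jobs to 1 job: 2.3810.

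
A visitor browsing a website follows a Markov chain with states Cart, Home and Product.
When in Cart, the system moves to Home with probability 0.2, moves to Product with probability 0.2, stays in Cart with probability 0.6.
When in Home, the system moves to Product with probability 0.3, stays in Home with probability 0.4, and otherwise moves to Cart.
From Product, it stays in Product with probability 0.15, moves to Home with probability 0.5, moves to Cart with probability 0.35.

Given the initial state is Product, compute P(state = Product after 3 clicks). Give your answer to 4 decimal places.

Propagate the distribution vector 3 clicks from Product.
After 0 clicks: (0.0000, 0.0000, 1.0000)
After 1 click: (0.3500, 0.5000, 0.1500)
After 2 clicks: (0.4125, 0.3450, 0.2425)
After 3 clicks: (0.4359, 0.3418, 0.2224)
P(in Product after 3 clicks) = 0.2224

0.2224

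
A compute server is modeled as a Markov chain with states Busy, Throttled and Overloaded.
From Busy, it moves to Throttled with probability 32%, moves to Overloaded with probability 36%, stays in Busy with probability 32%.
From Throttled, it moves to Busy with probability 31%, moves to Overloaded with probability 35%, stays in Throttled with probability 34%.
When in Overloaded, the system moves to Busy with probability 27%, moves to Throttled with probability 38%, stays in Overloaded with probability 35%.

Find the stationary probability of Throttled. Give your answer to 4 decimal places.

0.3481

Let the stationary distribution be π with π = πP and π_1 + π_2 + π_3 = 1.
π_1 = 0.32·π_1 + 0.31·π_2 + 0.27·π_3
π_2 = 0.32·π_1 + 0.34·π_2 + 0.38·π_3
Solving with the normalization constraint gives π = (0.2989, 0.3481, 0.3530).
So the stationary probability of Throttled is 0.3481.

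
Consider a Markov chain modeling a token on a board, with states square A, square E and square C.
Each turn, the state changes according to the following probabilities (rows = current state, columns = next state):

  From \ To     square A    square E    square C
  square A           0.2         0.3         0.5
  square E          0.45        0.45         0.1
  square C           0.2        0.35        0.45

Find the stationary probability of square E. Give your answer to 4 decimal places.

0.3726

Let the stationary distribution be π with π = πP and π_1 + π_2 + π_3 = 1.
π_1 = 0.2·π_1 + 0.45·π_2 + 0.2·π_3
π_2 = 0.3·π_1 + 0.45·π_2 + 0.35·π_3
Solving with the normalization constraint gives π = (0.2932, 0.3726, 0.3342).
So the stationary probability of square E is 0.3726.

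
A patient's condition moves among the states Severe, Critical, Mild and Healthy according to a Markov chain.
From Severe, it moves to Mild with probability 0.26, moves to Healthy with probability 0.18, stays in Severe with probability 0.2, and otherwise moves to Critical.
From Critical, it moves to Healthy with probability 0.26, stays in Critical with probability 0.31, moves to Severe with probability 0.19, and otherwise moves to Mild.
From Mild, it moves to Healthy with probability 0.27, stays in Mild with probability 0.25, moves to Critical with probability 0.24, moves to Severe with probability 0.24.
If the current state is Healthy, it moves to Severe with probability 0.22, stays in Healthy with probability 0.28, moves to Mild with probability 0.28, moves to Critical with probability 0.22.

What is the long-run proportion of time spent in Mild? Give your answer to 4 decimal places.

0.2568

Let the stationary distribution be π with π = πP and π_1 + π_2 + π_3 + π_4 = 1.
π_1 = 0.2·π_1 + 0.19·π_2 + 0.24·π_3 + 0.22·π_4
π_2 = 0.36·π_1 + 0.31·π_2 + 0.24·π_3 + 0.22·π_4
π_3 = 0.26·π_1 + 0.24·π_2 + 0.25·π_3 + 0.28·π_4
Solving with the normalization constraint gives π = (0.2125, 0.2801, 0.2568, 0.2506).
So the stationary probability of Mild is 0.2568.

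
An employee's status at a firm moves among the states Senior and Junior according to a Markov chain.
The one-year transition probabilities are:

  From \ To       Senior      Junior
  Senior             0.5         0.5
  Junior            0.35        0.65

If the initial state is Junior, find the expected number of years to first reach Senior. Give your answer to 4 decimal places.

2.8571

Let t(s) be the expected number of years to first reach Senior from state s, with t(Senior) = 0. Conditioning on the first year:
t(Junior) = 1 + 0.65·t(Junior)
Solving: t(Junior) = 2.8571.
Expected years from Junior to Senior: 2.8571.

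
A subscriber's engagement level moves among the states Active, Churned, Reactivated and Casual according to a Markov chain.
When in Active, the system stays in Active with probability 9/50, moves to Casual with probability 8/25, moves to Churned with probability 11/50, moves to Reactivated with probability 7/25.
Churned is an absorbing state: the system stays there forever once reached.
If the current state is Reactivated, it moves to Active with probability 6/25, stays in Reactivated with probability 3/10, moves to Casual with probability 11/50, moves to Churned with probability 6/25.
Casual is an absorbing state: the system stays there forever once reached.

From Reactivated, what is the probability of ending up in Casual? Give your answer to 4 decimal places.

Let h(s) be the probability of absorption at Casual starting from transient state s. Then h(Casual) = 1 and h(Churned) = 0. By first-step analysis:
h(Active) = 0.18·h(Active) + 0.22·0 + 0.28·h(Reactivated) + 0.32·1
h(Reactivated) = 0.24·h(Active) + 0.24·0 + 0.3·h(Reactivated) + 0.22·1
Solving: h(Active) = 0.5635, h(Reactivated) = 0.5075.
Starting from Reactivated, the probability is 0.5075.

0.5075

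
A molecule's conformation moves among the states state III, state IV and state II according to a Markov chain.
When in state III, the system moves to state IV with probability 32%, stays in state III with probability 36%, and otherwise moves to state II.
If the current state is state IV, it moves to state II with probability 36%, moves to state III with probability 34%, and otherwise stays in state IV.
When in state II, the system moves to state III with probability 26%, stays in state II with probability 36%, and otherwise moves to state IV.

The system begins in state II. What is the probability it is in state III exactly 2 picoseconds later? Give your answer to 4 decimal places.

Sum over the intermediate state after 1 picosecond:
P = P(state II→state III)·P(state III→state III) + P(state II→state IV)·P(state IV→state III) + P(state II→state II)·P(state II→state III)
  = 0.26×0.36 + 0.38×0.34 + 0.36×0.26
  = 0.0936 + 0.1292 + 0.0936 = 0.3164

0.3164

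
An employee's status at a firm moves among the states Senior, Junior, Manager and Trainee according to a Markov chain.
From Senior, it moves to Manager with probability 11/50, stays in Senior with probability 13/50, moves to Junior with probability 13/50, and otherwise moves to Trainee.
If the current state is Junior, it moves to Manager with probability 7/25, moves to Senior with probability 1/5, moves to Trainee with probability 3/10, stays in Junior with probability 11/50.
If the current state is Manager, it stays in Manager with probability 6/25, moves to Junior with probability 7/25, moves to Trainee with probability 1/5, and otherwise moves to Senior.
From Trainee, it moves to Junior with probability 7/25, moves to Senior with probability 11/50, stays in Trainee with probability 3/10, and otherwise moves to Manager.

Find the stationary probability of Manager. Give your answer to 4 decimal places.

Let the stationary distribution be π with π = πP and π_1 + π_2 + π_3 + π_4 = 1.
π_1 = 0.26·π_1 + 0.2·π_2 + 0.28·π_3 + 0.22·π_4
π_2 = 0.26·π_1 + 0.22·π_2 + 0.28·π_3 + 0.28·π_4
π_3 = 0.22·π_1 + 0.28·π_2 + 0.24·π_3 + 0.2·π_4
Solving with the normalization constraint gives π = (0.2384, 0.2597, 0.2349, 0.2670).
So the stationary probability of Manager is 0.2349.

0.2349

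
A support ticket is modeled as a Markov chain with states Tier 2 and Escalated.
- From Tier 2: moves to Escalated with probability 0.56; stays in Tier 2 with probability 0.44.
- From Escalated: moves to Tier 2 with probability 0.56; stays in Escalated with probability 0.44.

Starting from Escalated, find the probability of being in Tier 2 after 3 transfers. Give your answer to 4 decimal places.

Propagate the distribution vector 3 transfers from Escalated.
After 0 transfers: (0.0000, 1.0000)
After 1 transfer: (0.5600, 0.4400)
After 2 transfers: (0.4928, 0.5072)
After 3 transfers: (0.5009, 0.4991)
P(in Tier 2 after 3 transfers) = 0.5009

0.5009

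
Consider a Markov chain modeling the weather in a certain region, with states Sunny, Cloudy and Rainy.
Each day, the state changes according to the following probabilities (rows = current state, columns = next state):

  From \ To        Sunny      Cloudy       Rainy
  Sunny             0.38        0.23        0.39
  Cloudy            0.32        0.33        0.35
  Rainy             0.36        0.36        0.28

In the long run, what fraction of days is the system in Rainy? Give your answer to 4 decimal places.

Let the stationary distribution be π with π = πP and π_1 + π_2 + π_3 = 1.
π_1 = 0.38·π_1 + 0.32·π_2 + 0.36·π_3
π_2 = 0.23·π_1 + 0.33·π_2 + 0.36·π_3
Solving with the normalization constraint gives π = (0.3549, 0.3047, 0.3404).
So the stationary probability of Rainy is 0.3404.

0.3404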